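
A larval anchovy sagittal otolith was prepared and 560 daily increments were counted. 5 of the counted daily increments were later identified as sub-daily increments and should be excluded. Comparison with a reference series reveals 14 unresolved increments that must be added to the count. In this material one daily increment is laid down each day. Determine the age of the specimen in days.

After corrections the count is 560 − 5 + 14 = 569 daily increments.
At one daily increment per day, that is 569 days.

569 days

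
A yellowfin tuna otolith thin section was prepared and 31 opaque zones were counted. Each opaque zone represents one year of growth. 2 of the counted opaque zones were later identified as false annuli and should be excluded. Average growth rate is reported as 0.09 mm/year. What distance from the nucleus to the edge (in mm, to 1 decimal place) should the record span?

After corrections the count is 31 − 2 = 29 opaque zones.
29 years at 0.09 mm/year gives 0.09 × 29 = 2.6 mm.

2.6 mm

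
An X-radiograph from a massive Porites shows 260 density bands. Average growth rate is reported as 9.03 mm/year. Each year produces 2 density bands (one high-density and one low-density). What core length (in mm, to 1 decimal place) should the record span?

260 density bands at 2 per year is 260 / 2 = 130 years.
Length ≈ 9.03 × 130 = 1173.9 mm.

1173.9 mm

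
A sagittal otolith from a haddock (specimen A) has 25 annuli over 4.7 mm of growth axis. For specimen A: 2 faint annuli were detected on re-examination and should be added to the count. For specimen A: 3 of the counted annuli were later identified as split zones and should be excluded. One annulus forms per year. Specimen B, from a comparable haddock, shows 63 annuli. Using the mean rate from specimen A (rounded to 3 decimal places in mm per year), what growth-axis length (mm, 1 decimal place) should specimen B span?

Specimen A: adjusted count: 25 − 3 + 2 = 24 annuli.
A: Extension rate ≈ 4.7 / 24 = 0.196 mm per year.
Length of B = 0.196 × 63 = 12.3 mm.

12.3 mm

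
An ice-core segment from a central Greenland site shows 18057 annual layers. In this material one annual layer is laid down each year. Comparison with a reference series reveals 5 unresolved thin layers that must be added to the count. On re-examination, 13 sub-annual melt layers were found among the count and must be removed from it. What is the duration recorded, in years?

18049 years

Correcting the raw count gives 18057 − 13 + 5 = 18049 true annual layers.
With a one-to-one annual layer periodicity this is 18049 years.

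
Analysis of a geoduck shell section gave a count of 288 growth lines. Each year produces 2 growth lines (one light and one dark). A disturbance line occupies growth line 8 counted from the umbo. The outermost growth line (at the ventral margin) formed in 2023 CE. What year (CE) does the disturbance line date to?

1883 CE

Between growth line 8 and the ventral margin there are 288 − 8 = 280 growth lines.
280 growth lines at 2 per year is 280 / 2 = 140 years.
2023 − 140 = 1883 CE.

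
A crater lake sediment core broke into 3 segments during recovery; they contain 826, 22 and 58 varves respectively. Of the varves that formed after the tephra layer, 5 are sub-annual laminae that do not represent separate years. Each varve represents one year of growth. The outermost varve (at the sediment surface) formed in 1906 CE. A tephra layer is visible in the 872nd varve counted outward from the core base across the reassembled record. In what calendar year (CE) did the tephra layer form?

1877 CE

Total varves = 826 + 22 + 58 = 906.
The tephra layer sits at varve 872 from the core base, so 906 − 872 = 34 varves formed after it.
Removing the 5 false varves leaves 34 − 5 = 29 true varves beyond the tephra layer.
Counting back 29 years from 1906 CE places the tephra layer in 1906 − 29 = 1877 CE.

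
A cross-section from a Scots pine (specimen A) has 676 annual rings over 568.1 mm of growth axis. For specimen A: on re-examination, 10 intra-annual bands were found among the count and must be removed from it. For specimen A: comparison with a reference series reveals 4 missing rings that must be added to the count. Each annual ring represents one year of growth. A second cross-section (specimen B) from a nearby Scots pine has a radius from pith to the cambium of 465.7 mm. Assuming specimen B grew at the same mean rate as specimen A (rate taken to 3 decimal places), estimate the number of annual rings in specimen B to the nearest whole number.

Specimen A: correcting the raw count gives 676 − 10 + 4 = 670 true annual rings.
A: Mean rate = 568.1 mm / 670 years ≈ 0.848 mm/yr.
For B, 465.7 / 0.848 = 549.17 years ≈ 549 annual rings.

549 annual rings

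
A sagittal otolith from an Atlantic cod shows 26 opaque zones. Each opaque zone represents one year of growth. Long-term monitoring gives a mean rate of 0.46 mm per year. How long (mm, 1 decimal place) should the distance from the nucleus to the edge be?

26 years of growth are recorded.
Length ≈ 0.46 × 26 = 12.0 mm.

12.0 mm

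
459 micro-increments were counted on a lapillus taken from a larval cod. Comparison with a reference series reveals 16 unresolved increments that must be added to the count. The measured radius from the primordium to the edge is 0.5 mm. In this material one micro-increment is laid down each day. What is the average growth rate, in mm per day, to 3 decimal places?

0.001 mm per day

True micro-increment count = 459 + 16 = 475.
Extension rate ≈ 0.5 / 475 = 0.001 mm per day.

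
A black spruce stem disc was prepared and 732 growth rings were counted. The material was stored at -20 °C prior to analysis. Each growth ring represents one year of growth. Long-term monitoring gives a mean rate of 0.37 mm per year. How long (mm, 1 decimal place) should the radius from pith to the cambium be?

270.8 mm

732 years of growth are recorded.
Predicted length = 0.37 mm/year × 732 years = 270.8 mm.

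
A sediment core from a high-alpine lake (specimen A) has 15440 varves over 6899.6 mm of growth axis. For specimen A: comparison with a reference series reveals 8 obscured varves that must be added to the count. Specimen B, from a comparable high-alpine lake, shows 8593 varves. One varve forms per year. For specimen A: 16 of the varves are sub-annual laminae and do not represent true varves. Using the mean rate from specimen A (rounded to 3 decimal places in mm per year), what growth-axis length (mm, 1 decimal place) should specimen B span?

3841.1 mm

Specimen A: adjusted count: 15440 − 16 + 8 = 15432 varves.
A: 6899.6 mm over 15432 years gives 6899.6 / 15432 ≈ 0.447 mm per year.
For B, 0.447 mm/year × 8593 years = 3841.1 mm.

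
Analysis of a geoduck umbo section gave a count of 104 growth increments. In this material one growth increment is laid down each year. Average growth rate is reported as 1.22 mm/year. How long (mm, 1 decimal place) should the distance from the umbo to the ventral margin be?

126.9 mm

The record spans 104 years at 1.22 mm per year.
Length ≈ 1.22 × 104 = 126.9 mm.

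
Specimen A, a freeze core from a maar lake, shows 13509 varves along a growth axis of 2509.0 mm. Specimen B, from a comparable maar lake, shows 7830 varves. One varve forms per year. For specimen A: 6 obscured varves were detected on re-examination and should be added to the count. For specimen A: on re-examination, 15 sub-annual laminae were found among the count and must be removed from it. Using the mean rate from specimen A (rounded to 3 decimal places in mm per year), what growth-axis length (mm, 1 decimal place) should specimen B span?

Specimen A: correcting the raw count gives 13509 − 15 + 6 = 13500 true varves.
A: 2509.0 mm over 13500 years gives 2509.0 / 13500 ≈ 0.186 mm/yr.
B's length ≈ 0.186 × 7830 = 1456.4 mm.

1456.4 mm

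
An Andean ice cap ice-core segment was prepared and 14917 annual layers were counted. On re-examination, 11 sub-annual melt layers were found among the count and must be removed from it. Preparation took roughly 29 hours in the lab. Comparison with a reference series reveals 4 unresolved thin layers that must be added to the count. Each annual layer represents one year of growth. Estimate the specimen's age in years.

14910 yr

Adjusted count: 14917 − 11 + 4 = 14910 annual layers.
One annual layer per year makes the duration 14910 years.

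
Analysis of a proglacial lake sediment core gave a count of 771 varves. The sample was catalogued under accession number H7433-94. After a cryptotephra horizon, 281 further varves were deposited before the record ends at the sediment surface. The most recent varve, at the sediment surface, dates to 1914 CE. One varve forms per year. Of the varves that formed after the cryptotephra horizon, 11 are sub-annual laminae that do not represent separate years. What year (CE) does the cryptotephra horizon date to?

1644 CE

There are 281 varves younger than the cryptotephra horizon.
Removing the 11 false varves leaves 281 − 11 = 270 true varves beyond the cryptotephra horizon.
1914 − 270 = 1644 CE.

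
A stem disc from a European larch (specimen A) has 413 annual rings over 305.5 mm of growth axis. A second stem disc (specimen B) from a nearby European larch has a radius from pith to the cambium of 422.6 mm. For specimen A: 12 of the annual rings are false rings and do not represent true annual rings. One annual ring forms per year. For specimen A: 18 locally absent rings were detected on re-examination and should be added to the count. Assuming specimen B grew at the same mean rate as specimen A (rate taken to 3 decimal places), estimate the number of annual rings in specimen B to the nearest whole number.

580 annual rings

Specimen A: true annual ring count = 413 − 12 + 18 = 419.
A: 305.5 mm over 419 years gives 305.5 / 419 ≈ 0.729 mm/year.
B spans 422.6 / 0.729 = 579.70 years ≈ 580 annual rings.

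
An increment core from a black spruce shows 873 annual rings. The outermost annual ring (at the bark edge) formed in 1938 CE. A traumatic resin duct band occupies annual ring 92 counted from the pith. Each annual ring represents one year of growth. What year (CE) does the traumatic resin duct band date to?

Between annual ring 92 and the bark edge there are 873 − 92 = 781 annual rings.
Counting back 781 years from 1938 CE places the traumatic resin duct band in 1938 − 781 = 1157 CE.

1157 CE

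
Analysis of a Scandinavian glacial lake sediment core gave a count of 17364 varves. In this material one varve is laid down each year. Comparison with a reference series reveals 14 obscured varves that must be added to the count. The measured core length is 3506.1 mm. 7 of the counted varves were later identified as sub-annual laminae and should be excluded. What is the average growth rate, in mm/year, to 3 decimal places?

0.202 mm/year

Adjusted count: 17364 − 7 + 14 = 17371 varves.
Extension rate ≈ 3506.1 / 17371 = 0.202 mm/year.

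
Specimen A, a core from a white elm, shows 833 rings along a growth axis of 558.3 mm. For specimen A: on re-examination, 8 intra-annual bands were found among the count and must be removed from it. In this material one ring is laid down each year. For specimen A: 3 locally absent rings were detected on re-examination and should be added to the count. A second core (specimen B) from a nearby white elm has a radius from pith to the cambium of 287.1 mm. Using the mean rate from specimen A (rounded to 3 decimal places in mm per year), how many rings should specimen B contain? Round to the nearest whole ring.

426 rings

Specimen A: after corrections the count is 833 − 8 + 3 = 828 rings.
A: Extension rate ≈ 558.3 / 828 = 0.674 mm per year.
B spans 287.1 / 0.674 = 425.96 years ≈ 426 rings.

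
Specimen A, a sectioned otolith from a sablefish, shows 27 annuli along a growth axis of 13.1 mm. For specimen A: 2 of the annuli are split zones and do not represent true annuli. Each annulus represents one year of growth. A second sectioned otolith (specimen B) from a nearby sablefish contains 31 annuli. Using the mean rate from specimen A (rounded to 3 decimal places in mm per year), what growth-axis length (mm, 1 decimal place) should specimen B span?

16.2 mm

Specimen A: true annulus count = 27 − 2 = 25.
A: Extension rate ≈ 13.1 / 25 = 0.524 mm/year.
Length of B = 0.524 × 31 = 16.2 mm.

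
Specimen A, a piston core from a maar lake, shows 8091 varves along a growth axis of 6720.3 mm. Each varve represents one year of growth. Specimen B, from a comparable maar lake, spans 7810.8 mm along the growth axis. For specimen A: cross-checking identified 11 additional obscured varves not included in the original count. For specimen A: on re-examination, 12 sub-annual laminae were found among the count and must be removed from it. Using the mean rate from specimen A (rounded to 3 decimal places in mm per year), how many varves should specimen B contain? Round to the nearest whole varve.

Specimen A: after corrections the count is 8091 − 12 + 11 = 8090 varves.
A: 6720.3 mm over 8090 years gives 6720.3 / 8090 ≈ 0.831 mm per year.
Specimen B: 7810.8 mm / 0.831 mm per year = 9399.28 years ≈ 9399 varves.

9399 varves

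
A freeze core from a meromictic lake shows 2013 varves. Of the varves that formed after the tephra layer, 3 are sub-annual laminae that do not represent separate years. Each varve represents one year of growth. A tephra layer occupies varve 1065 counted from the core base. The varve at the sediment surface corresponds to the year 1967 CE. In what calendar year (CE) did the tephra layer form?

1022 CE

2013 − 1065 = 948 varves lie beyond the tephra layer toward the sediment surface.
Removing the 3 false varves leaves 948 − 3 = 945 true varves beyond the tephra layer.
Counting back 945 years from 1967 CE places the tephra layer in 1967 − 945 = 1022 CE.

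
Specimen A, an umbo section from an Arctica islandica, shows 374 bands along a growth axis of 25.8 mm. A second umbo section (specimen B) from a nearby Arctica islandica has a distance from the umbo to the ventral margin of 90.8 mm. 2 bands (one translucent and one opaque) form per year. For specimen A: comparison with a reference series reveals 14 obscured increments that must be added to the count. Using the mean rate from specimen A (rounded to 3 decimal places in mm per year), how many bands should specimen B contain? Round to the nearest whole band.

1365 bands

Specimen A: adjusted count: 374 + 14 = 388 bands.
Specimen A: with 2 bands per year, 388 / 2 = 194 years.
A: 25.8 mm over 194 years gives 25.8 / 194 ≈ 0.133 mm per year.
Specimen B: 90.8 mm / 0.133 mm per year = 682.71 years; at 2 bands per year that is 682.71 × 2 ≈ 1365 bands.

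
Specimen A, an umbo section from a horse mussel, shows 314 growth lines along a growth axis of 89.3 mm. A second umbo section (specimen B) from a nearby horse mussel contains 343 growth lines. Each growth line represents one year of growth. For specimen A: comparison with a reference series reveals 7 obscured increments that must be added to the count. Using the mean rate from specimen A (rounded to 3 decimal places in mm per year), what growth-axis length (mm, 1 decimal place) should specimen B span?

95.4 mm

Specimen A: adjusted count: 314 + 7 = 321 growth lines.
A: Mean rate = 89.3 mm / 321 years ≈ 0.278 mm per year.
Length of B = 0.278 × 343 = 95.4 mm.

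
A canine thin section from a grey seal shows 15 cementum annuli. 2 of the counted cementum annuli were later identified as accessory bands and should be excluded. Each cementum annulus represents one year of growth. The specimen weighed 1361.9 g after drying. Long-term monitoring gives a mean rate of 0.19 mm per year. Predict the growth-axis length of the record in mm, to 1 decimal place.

2.5 mm

True cementum annulus count = 15 − 2 = 13.
13 years at 0.19 mm/year gives 0.19 × 13 = 2.5 mm.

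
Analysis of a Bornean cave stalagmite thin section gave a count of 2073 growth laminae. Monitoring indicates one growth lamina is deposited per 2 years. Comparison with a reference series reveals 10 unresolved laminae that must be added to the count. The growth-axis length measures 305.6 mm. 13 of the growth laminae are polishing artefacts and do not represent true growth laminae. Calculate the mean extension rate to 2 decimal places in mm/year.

Correcting the raw count gives 2073 − 13 + 10 = 2070 true growth laminae.
2070 growth laminae at 2 years each span 2070 × 2 = 4140 years.
305.6 mm over 4140 years gives 305.6 / 4140 ≈ 0.07 mm/year.

0.07 mm/year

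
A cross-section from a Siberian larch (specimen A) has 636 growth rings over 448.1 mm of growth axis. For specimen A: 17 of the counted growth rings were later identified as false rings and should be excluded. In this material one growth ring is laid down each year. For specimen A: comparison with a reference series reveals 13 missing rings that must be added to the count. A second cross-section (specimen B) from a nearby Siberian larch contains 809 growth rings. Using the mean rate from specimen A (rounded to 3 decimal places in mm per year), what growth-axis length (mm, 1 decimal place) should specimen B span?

Specimen A: true growth ring count = 636 − 17 + 13 = 632.
A: 448.1 mm over 632 years gives 448.1 / 632 ≈ 0.709 mm/year.
For B, 0.709 mm/year × 809 years = 573.6 mm.

573.6 mm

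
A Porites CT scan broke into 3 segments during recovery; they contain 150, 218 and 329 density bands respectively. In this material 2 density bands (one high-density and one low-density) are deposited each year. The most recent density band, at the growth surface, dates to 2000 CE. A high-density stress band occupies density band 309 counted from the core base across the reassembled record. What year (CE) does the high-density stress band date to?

1806 CE

Total density bands = 150 + 218 + 329 = 697.
The high-density stress band sits at density band 309 from the core base, so 697 − 309 = 388 density bands formed after it.
Dividing by 2 density bands per year: 388 / 2 = 194 years.
2000 − 194 = 1806 CE.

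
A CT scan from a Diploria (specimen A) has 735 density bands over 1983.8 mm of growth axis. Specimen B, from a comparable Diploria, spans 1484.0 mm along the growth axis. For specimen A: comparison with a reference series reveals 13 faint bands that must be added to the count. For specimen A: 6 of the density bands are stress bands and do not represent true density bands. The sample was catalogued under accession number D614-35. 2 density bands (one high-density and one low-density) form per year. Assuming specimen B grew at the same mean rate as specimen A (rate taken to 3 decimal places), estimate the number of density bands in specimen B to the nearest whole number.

555 density bands

Specimen A: correcting the raw count gives 735 − 6 + 13 = 742 true density bands.
Specimen A: dividing by 2 density bands per year: 742 / 2 = 371 years.
A: Extension rate ≈ 1983.8 / 371 = 5.347 mm per year.
For B, 1484.0 / 5.347 = 277.54 years; at 2 density bands per year that is 277.54 × 2 ≈ 555 density bands.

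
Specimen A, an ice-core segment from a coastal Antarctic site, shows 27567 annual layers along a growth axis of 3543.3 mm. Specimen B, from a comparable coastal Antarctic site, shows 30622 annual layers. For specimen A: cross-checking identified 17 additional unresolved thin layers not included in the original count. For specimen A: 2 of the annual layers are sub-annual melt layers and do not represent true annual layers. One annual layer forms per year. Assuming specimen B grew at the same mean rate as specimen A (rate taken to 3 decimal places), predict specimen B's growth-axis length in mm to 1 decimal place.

Specimen A: true annual layer count = 27567 − 2 + 17 = 27582.
A: Extension rate ≈ 3543.3 / 27582 = 0.128 mm/yr.
Length of B = 0.128 × 30622 = 3919.6 mm.

3919.6 mm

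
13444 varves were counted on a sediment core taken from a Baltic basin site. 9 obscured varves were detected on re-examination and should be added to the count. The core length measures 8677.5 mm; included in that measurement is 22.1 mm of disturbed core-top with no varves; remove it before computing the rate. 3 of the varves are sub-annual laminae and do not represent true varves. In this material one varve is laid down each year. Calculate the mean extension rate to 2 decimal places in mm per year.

Adjusted count: 13444 − 3 + 9 = 13450 varves.
Net length = 8677.5 − 22.1 = 8655.4 mm.
Extension rate ≈ 8655.4 / 13450 = 0.64 mm per year.

0.64 mm per year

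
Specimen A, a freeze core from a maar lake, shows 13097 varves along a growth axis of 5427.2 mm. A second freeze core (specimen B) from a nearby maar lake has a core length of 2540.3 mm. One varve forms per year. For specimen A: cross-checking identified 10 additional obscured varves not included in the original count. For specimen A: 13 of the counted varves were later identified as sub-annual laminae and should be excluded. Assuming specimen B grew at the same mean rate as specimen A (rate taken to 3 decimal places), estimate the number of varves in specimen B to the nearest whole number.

6136 varves

Specimen A: adjusted count: 13097 − 13 + 10 = 13094 varves.
A: 5427.2 mm over 13094 years gives 5427.2 / 13094 ≈ 0.414 mm/yr.
B spans 2540.3 / 0.414 = 6135.99 years ≈ 6136 varves.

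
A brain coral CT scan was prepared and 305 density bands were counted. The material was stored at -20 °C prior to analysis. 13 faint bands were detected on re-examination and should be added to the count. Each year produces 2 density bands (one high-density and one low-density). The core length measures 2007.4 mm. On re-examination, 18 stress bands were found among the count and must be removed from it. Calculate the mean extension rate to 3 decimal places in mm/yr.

13.383 mm/yr

Correcting the raw count gives 305 − 18 + 13 = 300 true density bands.
With 2 density bands per year, 300 / 2 = 150 years.
2007.4 mm over 150 years gives 2007.4 / 150 ≈ 13.383 mm/yr.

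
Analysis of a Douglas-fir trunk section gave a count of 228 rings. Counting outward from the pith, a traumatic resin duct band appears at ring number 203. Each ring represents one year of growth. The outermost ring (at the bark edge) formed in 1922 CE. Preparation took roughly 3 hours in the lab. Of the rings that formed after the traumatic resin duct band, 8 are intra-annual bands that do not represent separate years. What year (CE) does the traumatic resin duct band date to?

Between ring 203 and the bark edge there are 228 − 203 = 25 rings.
Removing the 8 false rings leaves 25 − 8 = 17 true rings beyond the traumatic resin duct band.
The ring at the bark edge is 1922 CE, so the traumatic resin duct band dates to 1922 − 17 = 1905 CE.

1905 CE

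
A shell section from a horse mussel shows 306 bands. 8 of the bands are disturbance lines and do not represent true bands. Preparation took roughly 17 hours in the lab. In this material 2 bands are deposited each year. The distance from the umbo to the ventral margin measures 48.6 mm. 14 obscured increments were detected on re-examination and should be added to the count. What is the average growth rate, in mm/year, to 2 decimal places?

True band count = 306 − 8 + 14 = 312.
With 2 bands per year, 312 / 2 = 156 years.
Extension rate ≈ 48.6 / 156 = 0.31 mm/year.

0.31 mm/year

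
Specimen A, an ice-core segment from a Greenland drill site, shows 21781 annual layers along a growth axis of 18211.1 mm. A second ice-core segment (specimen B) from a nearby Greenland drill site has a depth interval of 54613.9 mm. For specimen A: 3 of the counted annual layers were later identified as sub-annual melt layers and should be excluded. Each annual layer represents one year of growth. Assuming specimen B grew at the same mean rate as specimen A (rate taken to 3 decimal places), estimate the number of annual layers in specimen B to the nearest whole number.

Specimen A: true annual layer count = 21781 − 3 = 21778.
A: Extension rate ≈ 18211.1 / 21778 = 0.836 mm per year.
For B, 54613.9 / 0.836 = 65327.63 years ≈ 65328 annual layers.

65328 annual layers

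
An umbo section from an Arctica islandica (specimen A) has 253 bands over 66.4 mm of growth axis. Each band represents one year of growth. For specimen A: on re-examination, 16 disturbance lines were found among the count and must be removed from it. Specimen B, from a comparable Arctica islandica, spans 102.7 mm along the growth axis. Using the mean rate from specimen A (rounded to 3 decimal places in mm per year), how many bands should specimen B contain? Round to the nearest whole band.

367 bands

Specimen A: true band count = 253 − 16 = 237.
A: Mean rate = 66.4 mm / 237 years ≈ 0.280 mm/year.
B spans 102.7 / 0.280 = 366.79 years ≈ 367 bands.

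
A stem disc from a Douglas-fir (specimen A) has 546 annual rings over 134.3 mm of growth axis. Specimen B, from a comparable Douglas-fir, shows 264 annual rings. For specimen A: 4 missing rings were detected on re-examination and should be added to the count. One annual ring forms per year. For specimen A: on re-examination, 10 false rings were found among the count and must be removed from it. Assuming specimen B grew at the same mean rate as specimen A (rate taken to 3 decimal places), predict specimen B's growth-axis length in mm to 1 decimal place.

65.7 mm

Specimen A: after corrections the count is 546 − 10 + 4 = 540 annual rings.
A: Extension rate ≈ 134.3 / 540 = 0.249 mm per year.
Length of B = 0.249 × 264 = 65.7 mm.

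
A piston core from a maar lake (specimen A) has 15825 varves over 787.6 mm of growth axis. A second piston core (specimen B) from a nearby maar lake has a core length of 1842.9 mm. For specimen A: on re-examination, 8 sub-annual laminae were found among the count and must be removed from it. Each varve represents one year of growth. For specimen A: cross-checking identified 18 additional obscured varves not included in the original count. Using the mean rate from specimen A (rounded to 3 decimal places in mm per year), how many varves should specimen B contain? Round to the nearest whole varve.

36858 varves

Specimen A: adjusted count: 15825 − 8 + 18 = 15835 varves.
A: 787.6 mm over 15835 years gives 787.6 / 15835 ≈ 0.050 mm per year.
B spans 1842.9 / 0.050 = 36858.00 years ≈ 36858 varves.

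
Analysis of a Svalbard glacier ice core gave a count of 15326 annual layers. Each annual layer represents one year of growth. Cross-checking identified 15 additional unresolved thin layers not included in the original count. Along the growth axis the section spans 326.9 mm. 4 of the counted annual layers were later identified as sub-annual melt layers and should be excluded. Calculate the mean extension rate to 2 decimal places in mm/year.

0.02 mm/year

Correcting the raw count gives 15326 − 4 + 15 = 15337 true annual layers.
Extension rate ≈ 326.9 / 15337 = 0.02 mm/year.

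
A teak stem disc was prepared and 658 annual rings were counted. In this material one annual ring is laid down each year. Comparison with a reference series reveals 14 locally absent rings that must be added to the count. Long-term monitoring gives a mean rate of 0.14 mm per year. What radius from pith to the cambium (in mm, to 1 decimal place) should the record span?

94.1 mm

Correcting the raw count gives 658 + 14 = 672 true annual rings.
Length ≈ 0.14 × 672 = 94.1 mm.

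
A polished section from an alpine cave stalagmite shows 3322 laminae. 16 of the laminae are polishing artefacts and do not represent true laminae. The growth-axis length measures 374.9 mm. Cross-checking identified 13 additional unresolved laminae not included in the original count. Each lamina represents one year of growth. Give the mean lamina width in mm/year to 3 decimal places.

After corrections the count is 3322 − 16 + 13 = 3319 laminae.
Mean rate = 374.9 mm / 3319 years ≈ 0.113 mm/year.

0.113 mm/year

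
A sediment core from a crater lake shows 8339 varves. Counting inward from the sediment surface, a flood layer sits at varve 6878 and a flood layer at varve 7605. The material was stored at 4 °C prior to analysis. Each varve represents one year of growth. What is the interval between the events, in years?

7605 − 6878 = 727 varves lie between the two events.
At one varve per year, 727 years elapsed between them.

727 years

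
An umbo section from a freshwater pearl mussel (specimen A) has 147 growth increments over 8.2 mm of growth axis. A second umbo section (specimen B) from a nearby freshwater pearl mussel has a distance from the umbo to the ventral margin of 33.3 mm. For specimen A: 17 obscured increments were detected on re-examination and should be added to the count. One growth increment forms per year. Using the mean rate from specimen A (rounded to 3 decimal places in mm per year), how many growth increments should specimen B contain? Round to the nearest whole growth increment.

666 growth increments

Specimen A: true growth increment count = 147 + 17 = 164.
A: 8.2 mm over 164 years gives 8.2 / 164 ≈ 0.050 mm/year.
For B, 33.3 / 0.050 = 666.00 years ≈ 666 growth increments.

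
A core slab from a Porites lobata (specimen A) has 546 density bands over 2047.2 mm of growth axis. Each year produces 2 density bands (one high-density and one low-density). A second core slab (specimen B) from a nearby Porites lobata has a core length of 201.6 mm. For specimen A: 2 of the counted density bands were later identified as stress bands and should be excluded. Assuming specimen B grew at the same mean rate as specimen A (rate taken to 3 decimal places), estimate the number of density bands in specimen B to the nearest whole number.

54 density bands

Specimen A: adjusted count: 546 − 2 = 544 density bands.
Specimen A: with 2 density bands per year, 544 / 2 = 272 years.
A: Extension rate ≈ 2047.2 / 272 = 7.526 mm/yr.
Specimen B: 201.6 mm / 7.526 mm per year = 26.79 years; at 2 density bands per year that is 26.79 × 2 ≈ 54 density bands.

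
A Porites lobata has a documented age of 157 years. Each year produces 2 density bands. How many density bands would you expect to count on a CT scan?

With 2 density bands per year, 157 years would produce 157 × 2 = 314 density bands.
So 314 density bands should be present.

314 density bands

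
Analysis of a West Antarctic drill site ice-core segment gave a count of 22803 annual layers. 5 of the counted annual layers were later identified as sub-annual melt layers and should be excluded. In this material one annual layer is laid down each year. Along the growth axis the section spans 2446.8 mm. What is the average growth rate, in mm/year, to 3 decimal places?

Correcting the raw count gives 22803 − 5 = 22798 true annual layers.
2446.8 mm over 22798 years gives 2446.8 / 22798 ≈ 0.107 mm/year.

0.107 mm/year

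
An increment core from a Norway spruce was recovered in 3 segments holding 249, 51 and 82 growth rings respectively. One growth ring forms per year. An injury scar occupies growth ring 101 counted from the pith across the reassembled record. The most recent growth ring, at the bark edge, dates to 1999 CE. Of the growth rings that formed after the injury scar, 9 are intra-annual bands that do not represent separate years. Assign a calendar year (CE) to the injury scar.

Total growth rings = 249 + 51 + 82 = 382.
Between growth ring 101 and the bark edge there are 382 − 101 = 281 growth rings.
Removing the 9 false growth rings leaves 281 − 9 = 272 true growth rings beyond the injury scar.
Counting back 272 years from 1999 CE places the injury scar in 1999 − 272 = 1727 CE.

1727 CE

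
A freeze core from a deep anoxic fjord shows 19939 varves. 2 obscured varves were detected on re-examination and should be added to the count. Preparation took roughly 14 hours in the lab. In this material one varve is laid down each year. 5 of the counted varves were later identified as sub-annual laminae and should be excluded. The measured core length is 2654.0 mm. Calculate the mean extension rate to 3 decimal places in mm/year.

0.133 mm/year

True varve count = 19939 − 5 + 2 = 19936.
2654.0 mm over 19936 years gives 2654.0 / 19936 ≈ 0.133 mm/year.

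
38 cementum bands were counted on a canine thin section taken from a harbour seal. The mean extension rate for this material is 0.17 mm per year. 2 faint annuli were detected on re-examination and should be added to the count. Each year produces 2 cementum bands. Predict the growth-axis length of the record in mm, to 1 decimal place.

3.4 mm

After corrections the count is 38 + 2 = 40 cementum bands.
40 cementum bands at 2 per year is 40 / 2 = 20 years.
20 years at 0.17 mm/year gives 0.17 × 20 = 3.4 mm.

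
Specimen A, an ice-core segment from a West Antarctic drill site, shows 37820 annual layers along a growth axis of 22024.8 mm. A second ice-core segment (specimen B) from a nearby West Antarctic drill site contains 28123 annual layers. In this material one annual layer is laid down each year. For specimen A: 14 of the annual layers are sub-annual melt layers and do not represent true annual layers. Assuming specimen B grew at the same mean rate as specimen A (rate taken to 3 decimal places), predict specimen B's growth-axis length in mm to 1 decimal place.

Specimen A: correcting the raw count gives 37820 − 14 = 37806 true annual layers.
A: Mean rate = 22024.8 mm / 37806 years ≈ 0.583 mm/yr.
For B, 0.583 mm/year × 28123 years = 16395.7 mm.

16395.7 mm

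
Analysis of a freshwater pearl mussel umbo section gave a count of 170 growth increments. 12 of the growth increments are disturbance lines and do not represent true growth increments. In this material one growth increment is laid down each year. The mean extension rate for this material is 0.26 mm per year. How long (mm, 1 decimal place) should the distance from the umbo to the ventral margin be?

Adjusted count: 170 − 12 = 158 growth increments.
Predicted length = 0.26 mm/year × 158 years = 41.1 mm.

41.1 mm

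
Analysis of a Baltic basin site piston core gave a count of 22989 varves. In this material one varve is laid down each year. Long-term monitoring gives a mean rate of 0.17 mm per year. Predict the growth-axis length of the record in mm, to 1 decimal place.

3908.1 mm

22989 years of growth are recorded.
Length ≈ 0.17 × 22989 = 3908.1 mm.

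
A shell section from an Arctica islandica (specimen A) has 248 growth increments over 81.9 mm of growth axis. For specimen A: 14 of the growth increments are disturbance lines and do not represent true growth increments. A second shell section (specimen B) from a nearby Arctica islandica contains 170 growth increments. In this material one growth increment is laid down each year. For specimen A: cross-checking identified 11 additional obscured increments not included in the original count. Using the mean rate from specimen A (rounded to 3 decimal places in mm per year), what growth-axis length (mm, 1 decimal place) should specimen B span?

Specimen A: true growth increment count = 248 − 14 + 11 = 245.
A: 81.9 mm over 245 years gives 81.9 / 245 ≈ 0.334 mm/year.
B's length ≈ 0.334 × 170 = 56.8 mm.

56.8 mm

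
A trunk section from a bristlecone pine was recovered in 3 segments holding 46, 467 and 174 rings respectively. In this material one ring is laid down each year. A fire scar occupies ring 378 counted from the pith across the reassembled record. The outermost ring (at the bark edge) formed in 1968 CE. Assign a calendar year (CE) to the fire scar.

1659 CE

Total rings = 46 + 467 + 174 = 687.
The fire scar sits at ring 378 from the pith, so 687 − 378 = 309 rings formed after it.
The ring at the bark edge is 1968 CE, so the fire scar dates to 1968 − 309 = 1659 CE.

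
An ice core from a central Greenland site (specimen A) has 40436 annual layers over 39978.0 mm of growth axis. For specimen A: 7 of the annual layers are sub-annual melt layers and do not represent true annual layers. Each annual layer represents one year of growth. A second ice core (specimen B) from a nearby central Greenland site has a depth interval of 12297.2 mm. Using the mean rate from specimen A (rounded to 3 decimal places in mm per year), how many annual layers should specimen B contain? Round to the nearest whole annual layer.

12434 annual layers

Specimen A: after corrections the count is 40436 − 7 = 40429 annual layers.
A: Mean rate = 39978.0 mm / 40429 years ≈ 0.989 mm/yr.
B spans 12297.2 / 0.989 = 12433.97 years ≈ 12434 annual layers.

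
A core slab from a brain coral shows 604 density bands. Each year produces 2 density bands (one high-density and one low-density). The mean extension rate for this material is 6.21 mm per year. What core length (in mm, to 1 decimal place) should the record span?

1875.4 mm

604 density bands at 2 per year is 604 / 2 = 302 years.
302 years at 6.21 mm/year gives 6.21 × 302 = 1875.4 mm.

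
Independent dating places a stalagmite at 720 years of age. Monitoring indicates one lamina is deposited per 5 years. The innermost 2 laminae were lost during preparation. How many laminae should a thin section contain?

142 laminae

Expected laminae: 720 / 5 = 144.
Subtracting the 2 laminae not captured gives 144 − 2 = 142 laminae in the record.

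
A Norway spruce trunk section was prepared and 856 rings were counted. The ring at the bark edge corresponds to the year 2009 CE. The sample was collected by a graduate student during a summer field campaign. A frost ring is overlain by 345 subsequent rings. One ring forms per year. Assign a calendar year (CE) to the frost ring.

1664 CE

345 rings post-date the frost ring.
2009 − 345 = 1664 CE.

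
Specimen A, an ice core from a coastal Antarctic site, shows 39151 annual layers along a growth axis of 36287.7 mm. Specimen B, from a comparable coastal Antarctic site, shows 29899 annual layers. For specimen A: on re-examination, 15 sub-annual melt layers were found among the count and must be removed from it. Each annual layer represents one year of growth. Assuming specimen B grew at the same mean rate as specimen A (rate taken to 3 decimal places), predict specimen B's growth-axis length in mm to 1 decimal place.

Specimen A: true annual layer count = 39151 − 15 = 39136.
A: Extension rate ≈ 36287.7 / 39136 = 0.927 mm per year.
Length of B = 0.927 × 29899 = 27716.4 mm.

27716.4 mm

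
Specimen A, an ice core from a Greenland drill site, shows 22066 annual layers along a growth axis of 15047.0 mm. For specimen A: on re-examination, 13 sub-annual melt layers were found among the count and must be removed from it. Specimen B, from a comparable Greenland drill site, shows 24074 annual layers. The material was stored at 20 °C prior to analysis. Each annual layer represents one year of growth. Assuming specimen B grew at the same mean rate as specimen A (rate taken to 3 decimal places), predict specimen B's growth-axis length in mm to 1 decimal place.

16418.5 mm

Specimen A: after corrections the count is 22066 − 13 = 22053 annual layers.
A: 15047.0 mm over 22053 years gives 15047.0 / 22053 ≈ 0.682 mm/yr.
For B, 0.682 mm/year × 24074 years = 16418.5 mm.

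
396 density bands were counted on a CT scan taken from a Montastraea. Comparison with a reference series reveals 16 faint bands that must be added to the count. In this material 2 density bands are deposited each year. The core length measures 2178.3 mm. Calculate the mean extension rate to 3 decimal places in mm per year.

10.574 mm per year

Correcting the raw count gives 396 + 16 = 412 true density bands.
With 2 density bands per year, 412 / 2 = 206 years.
Extension rate ≈ 2178.3 / 206 = 10.574 mm per year.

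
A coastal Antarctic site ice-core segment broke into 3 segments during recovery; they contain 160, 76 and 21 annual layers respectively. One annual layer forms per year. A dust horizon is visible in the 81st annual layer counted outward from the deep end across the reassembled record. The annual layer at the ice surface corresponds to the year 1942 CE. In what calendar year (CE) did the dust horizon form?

1766 CE

Total annual layers = 160 + 76 + 21 = 257.
257 − 81 = 176 annual layers lie beyond the dust horizon toward the ice surface.
The annual layer at the ice surface is 1942 CE, so the dust horizon dates to 1942 − 176 = 1766 CE.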